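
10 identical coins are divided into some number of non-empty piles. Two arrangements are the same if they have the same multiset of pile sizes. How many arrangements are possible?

42

A partial list (first 12 by largest part):
10
9,1
8,2
8,1,1
7,3
7,2,1
7,1,1,1
6,4
6,3,1
6,2,2
6,2,1,1
6,1,1,1,1
…and 30 more, for 42 total.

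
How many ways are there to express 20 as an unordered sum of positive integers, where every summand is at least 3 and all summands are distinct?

20

Listing the qualifying partitions of 20:
20
3, 17
4, 16
5, 15
6, 14
7, 13
3, 4, 13
8, 12
3, 5, 12
9, 11
3, 6, 11
4, 5, 11
3, 7, 10
4, 6, 10
3, 8, 9
4, 7, 9
5, 6, 9
5, 7, 8
3, 4, 5, 8
3, 4, 6, 7
Counting gives 20.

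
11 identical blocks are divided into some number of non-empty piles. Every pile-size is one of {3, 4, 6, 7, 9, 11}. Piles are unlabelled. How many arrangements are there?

3

The partitions of 11 that satisfy the conditions:
11
4+7
3+4+4
That's 3 in total.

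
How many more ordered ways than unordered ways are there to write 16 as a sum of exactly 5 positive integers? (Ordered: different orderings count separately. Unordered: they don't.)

Ordered (compositions into 5 parts): C(15,4) = 1365.
Unordered (partitions into 5 parts): 37.
Difference: 1365 − 37 = 1328.

1328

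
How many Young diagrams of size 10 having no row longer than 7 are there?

A partial list (first 12 by largest part):
3 + 7
1 + 2 + 7
1 + 1 + 1 + 7
4 + 6
1 + 3 + 6
2 + 2 + 6
1 + 1 + 2 + 6
1 + 1 + 1 + 1 + 6
5 + 5
1 + 4 + 5
2 + 3 + 5
1 + 1 + 3 + 5
…and 26 more, for 38 total.

38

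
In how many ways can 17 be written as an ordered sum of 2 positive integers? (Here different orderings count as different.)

16

A composition of 17 into 2 positive parts is chosen by placing 1 dividers among the 16 gaps between 17 units: C(16,1) = 16.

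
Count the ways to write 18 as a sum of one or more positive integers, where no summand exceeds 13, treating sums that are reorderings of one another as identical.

373

Direct enumeration gives 373 partitions.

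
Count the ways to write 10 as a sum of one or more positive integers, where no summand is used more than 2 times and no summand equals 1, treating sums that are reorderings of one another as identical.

Listing the qualifying partitions of 10:
10
8+2
7+3
6+4
6+2+2
5+5
5+3+2
4+4+2
4+3+3
3+3+2+2
Counting gives 10.

10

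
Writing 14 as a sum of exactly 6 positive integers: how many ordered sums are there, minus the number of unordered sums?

1267

Ordered (compositions into 6 parts): C(13,5) = 1287.
Unordered (partitions into 6 parts): 20.
Difference: 1287 − 20 = 1267.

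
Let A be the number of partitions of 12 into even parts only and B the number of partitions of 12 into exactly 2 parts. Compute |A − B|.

5

Partitions of 12 into even parts only: 11.
Partitions of 12 into exactly 2 parts: 6.
|11 − 6| = 5.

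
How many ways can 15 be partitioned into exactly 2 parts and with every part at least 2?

They are:
13, 2
12, 3
11, 4
10, 5
9, 6
8, 7

6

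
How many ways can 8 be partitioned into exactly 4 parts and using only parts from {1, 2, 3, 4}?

4

They are:
4,2,1,1
3,3,1,1
3,2,2,1
2,2,2,2
Counting gives 4.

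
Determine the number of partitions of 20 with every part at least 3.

There are too many to list fully; the first 12 (by largest part) are:
20
3,17
4,16
5,15
6,14
3,3,14
7,13
3,4,13
8,12
3,5,12
4,4,12
9,11
…and 37 more, for 49 total.

49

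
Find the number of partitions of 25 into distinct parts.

Counting exhaustively, 142 partitions satisfy the conditions.

142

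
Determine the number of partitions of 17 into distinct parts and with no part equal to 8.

There are too many to list fully; the first 12 (by largest part) are:
17
16+1
15+2
14+3
14+2+1
13+4
13+3+1
12+5
12+4+1
12+3+2
11+6
11+5+1
…and 19 more, for 31 total.

31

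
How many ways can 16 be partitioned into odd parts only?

A partial list (first 12 by largest part):
15,1
13,3
13,1,1,1
11,5
11,3,1,1
11,1,1,1,1,1
9,7
9,5,1,1
9,3,3,1
9,3,1,1,1,1
9,1,1,1,1,1,1,1
7,7,1,1
…and 20 more, for 32 total.

32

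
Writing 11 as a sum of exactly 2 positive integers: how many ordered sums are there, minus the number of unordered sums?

Compositions: C(10,1) = 10.
Unordered (partitions into 2 parts): 5.
Difference: 10 − 5 = 5.

5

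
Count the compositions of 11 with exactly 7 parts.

210

By stars and bars with positive parts, the count is C(10,6) = 210.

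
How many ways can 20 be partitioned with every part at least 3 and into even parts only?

Listing the qualifying partitions of 20:
20
4 + 16
6 + 14
8 + 12
4 + 4 + 12
10 + 10
4 + 6 + 10
4 + 8 + 8
6 + 6 + 8
4 + 4 + 4 + 8
4 + 4 + 6 + 6
4 + 4 + 4 + 4 + 4
Counting gives 12.

12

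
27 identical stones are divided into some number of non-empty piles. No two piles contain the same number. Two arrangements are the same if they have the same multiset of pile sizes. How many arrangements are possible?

Direct enumeration gives 192 partitions.

192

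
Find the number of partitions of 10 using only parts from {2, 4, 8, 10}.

5

Enumerating:
10
8, 2
4, 4, 2
4, 2, 2, 2
2, 2, 2, 2, 2
Counting gives 5.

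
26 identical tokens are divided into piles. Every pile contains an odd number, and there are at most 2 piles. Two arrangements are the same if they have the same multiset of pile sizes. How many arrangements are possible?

Enumerating:
25, 1
23, 3
21, 5
19, 7
17, 9
15, 11
13, 13

7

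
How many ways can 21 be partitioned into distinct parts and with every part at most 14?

62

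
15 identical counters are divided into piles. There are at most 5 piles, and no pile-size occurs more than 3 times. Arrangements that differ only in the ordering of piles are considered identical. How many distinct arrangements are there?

Enumerating by decreasing first part gives 81 partitions in all.

81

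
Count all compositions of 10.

There are 9 gaps and each independently is a cut or not, giving 2^9 = 512.

512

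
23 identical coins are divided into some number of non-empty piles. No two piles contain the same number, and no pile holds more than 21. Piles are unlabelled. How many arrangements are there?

Enumerating by decreasing first part gives 102 partitions in all.

102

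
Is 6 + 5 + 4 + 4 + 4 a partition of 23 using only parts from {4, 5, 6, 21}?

The parts sum to 23, and the condition 'each summand belongs to {4, 5, 6, 21}' holds.

Yes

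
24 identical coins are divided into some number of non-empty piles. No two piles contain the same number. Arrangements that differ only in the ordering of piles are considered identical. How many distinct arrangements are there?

Enumerating by decreasing first part gives 122 partitions in all.

122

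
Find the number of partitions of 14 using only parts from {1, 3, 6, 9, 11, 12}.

Listing the qualifying partitions of 14:
12 + 1 + 1
11 + 3
11 + 1 + 1 + 1
9 + 3 + 1 + 1
9 + 1 + 1 + 1 + 1 + 1
6 + 6 + 1 + 1
6 + 3 + 3 + 1 + 1
6 + 3 + 1 + 1 + 1 + 1 + 1
6 + 1 + 1 + 1 + 1 + 1 + 1 + 1 + 1
3 + 3 + 3 + 3 + 1 + 1
3 + 3 + 3 + 1 + 1 + 1 + 1 + 1
3 + 3 + 1 + 1 + 1 + 1 + 1 + 1 + 1 + 1
3 + 1 + 1 + 1 + 1 + 1 + 1 + 1 + 1 + 1 + 1 + 1
1 + 1 + 1 + 1 + 1 + 1 + 1 + 1 + 1 + 1 + 1 + 1 + 1 + 1
Counting gives 14.

14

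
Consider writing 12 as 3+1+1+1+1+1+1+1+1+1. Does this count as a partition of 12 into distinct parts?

No

The parts sum to 12, and the condition 'all summands are distinct' is violated.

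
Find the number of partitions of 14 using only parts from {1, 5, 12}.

The partitions of 14 that satisfy the conditions:
1, 1, 12
1, 1, 1, 1, 5, 5
1, 1, 1, 1, 1, 1, 1, 1, 1, 5
1, 1, 1, 1, 1, 1, 1, 1, 1, 1, 1, 1, 1, 1

4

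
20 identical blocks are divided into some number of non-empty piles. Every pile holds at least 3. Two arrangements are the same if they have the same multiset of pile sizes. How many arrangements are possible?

There are too many to list fully; the first 12 (by largest part) are:
20
17+3
16+4
15+5
14+6
14+3+3
13+7
13+4+3
12+8
12+5+3
12+4+4
11+9
…and 37 more, for 49 total.

49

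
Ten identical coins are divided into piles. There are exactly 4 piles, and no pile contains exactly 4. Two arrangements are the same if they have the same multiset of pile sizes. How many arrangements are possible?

6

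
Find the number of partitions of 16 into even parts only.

22

Listing the qualifying partitions of 16:
16
14 + 2
12 + 4
12 + 2 + 2
10 + 6
10 + 4 + 2
10 + 2 + 2 + 2
8 + 8
8 + 6 + 2
8 + 4 + 4
8 + 4 + 2 + 2
8 + 2 + 2 + 2 + 2
6 + 6 + 4
6 + 6 + 2 + 2
6 + 4 + 4 + 2
6 + 4 + 2 + 2 + 2
6 + 2 + 2 + 2 + 2 + 2
4 + 4 + 4 + 4
4 + 4 + 4 + 2 + 2
4 + 4 + 2 + 2 + 2 + 2
4 + 2 + 2 + 2 + 2 + 2 + 2
2 + 2 + 2 + 2 + 2 + 2 + 2 + 2
Counting gives 22.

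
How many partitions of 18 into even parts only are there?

30

There are too many to list fully; the first 12 (by largest part) are:
18
16+2
14+4
14+2+2
12+6
12+4+2
12+2+2+2
10+8
10+6+2
10+4+4
10+4+2+2
10+2+2+2+2
…and 18 more, for 30 total.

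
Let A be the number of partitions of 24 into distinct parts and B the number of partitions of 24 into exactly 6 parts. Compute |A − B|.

Partitions of 24 into distinct parts: 122.
Partitions of 24 into exactly 6 parts: 199.
|122 − 199| = 77.

77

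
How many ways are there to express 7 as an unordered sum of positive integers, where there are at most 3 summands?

8

They are:
7
6,1
5,2
5,1,1
4,3
4,2,1
3,3,1
3,2,2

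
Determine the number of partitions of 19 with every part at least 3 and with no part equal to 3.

18

The partitions of 19 that satisfy the conditions:
19
15,4
14,5
13,6
12,7
11,8
11,4,4
10,9
10,5,4
9,6,4
9,5,5
8,7,4
8,6,5
7,7,5
7,6,6
7,4,4,4
6,5,4,4
5,5,5,4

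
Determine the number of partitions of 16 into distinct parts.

32

There are too many to list fully; the first 12 (by largest part) are:
16
15 + 1
14 + 2
13 + 3
13 + 2 + 1
12 + 4
12 + 3 + 1
11 + 5
11 + 4 + 1
11 + 3 + 2
10 + 6
10 + 5 + 1
…and 20 more, for 32 total.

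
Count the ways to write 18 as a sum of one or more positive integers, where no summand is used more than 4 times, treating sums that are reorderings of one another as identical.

262

Systematic enumeration (by largest part, then next-largest, …) yields 262.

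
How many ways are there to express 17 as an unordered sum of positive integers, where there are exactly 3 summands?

24

Listing the qualifying partitions of 17:
15, 1, 1
14, 2, 1
13, 3, 1
13, 2, 2
12, 4, 1
12, 3, 2
11, 5, 1
11, 4, 2
11, 3, 3
10, 6, 1
10, 5, 2
10, 4, 3
9, 7, 1
9, 6, 2
9, 5, 3
9, 4, 4
8, 8, 1
8, 7, 2
8, 6, 3
8, 5, 4
7, 7, 3
7, 6, 4
7, 5, 5
6, 6, 5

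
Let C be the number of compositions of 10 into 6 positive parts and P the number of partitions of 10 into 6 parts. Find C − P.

121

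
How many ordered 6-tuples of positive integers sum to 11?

By stars and bars with positive parts, the count is C(10,5) = 252.

252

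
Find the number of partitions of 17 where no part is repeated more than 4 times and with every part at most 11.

A full systematic count gives 187.

187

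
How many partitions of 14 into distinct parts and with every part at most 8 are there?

Listing the qualifying partitions of 14:
8,6
8,5,1
8,4,2
8,3,2,1
7,6,1
7,5,2
7,4,3
7,4,2,1
6,5,3
6,5,2,1
6,4,3,1
5,4,3,2

12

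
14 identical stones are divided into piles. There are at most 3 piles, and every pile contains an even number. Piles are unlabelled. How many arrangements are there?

8

They are:
14
12,2
10,4
10,2,2
8,6
8,4,2
6,6,2
6,4,4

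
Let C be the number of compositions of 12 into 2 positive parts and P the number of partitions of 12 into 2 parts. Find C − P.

Compositions: C(11,1) = 11.
Partitions of 12 into exactly 2 parts: 6.
Difference: 11 − 6 = 5.

5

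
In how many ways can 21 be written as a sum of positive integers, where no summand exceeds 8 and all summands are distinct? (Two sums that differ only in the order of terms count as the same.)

The partitions of 21 that satisfy the conditions:
8, 7, 6
8, 7, 5, 1
8, 7, 4, 2
8, 7, 3, 2, 1
8, 6, 5, 2
8, 6, 4, 3
8, 6, 4, 2, 1
8, 5, 4, 3, 1
7, 6, 5, 3
7, 6, 5, 2, 1
7, 6, 4, 3, 1
7, 5, 4, 3, 2
6, 5, 4, 3, 2, 1

13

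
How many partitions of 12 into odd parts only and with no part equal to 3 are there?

They are:
1+11
1+1+1+9
5+7
1+1+1+1+1+7
1+1+5+5
1+1+1+1+1+1+1+5
1+1+1+1+1+1+1+1+1+1+1+1

7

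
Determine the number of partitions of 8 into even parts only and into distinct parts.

Enumerating:
8
6+2
Counting gives 2.

2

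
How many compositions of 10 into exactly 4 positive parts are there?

Equivalently, choose which 3 of the 9 gaps become plus signs: C(9,3) = 84.

84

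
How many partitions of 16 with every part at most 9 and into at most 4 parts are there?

There are too many to list fully; the first 12 (by largest part) are:
7+9
1+6+9
2+5+9
1+1+5+9
3+4+9
1+2+4+9
1+3+3+9
2+2+3+9
8+8
1+7+8
2+6+8
1+1+6+8
…and 29 more, for 41 total.

41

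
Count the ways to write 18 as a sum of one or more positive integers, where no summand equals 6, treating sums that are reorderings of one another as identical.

308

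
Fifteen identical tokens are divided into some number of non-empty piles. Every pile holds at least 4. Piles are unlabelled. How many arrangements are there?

8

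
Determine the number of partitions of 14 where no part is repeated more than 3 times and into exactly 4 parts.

23

The partitions of 14 that satisfy the conditions:
1 + 1 + 1 + 11
1 + 1 + 2 + 10
1 + 1 + 3 + 9
1 + 2 + 2 + 9
1 + 1 + 4 + 8
1 + 2 + 3 + 8
2 + 2 + 2 + 8
1 + 1 + 5 + 7
1 + 2 + 4 + 7
1 + 3 + 3 + 7
2 + 2 + 3 + 7
1 + 1 + 6 + 6
1 + 2 + 5 + 6
1 + 3 + 4 + 6
2 + 2 + 4 + 6
2 + 3 + 3 + 6
1 + 3 + 5 + 5
2 + 2 + 5 + 5
1 + 4 + 4 + 5
2 + 3 + 4 + 5
3 + 3 + 3 + 5
2 + 4 + 4 + 4
3 + 3 + 4 + 4
That's 23 in total.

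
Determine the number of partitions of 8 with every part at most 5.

Enumerating:
5,3
5,2,1
5,1,1,1
4,4
4,3,1
4,2,2
4,2,1,1
4,1,1,1,1
3,3,2
3,3,1,1
3,2,2,1
3,2,1,1,1
3,1,1,1,1,1
2,2,2,2
2,2,2,1,1
2,2,1,1,1,1
2,1,1,1,1,1,1
1,1,1,1,1,1,1,1

18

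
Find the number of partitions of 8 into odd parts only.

Listing the qualifying partitions of 8:
7 + 1
5 + 3
5 + 1 + 1 + 1
3 + 3 + 1 + 1
3 + 1 + 1 + 1 + 1 + 1
1 + 1 + 1 + 1 + 1 + 1 + 1 + 1

6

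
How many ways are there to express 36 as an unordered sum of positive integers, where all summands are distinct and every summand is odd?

33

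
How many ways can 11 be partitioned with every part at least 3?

The partitions of 11 that satisfy the conditions:
11
3 + 8
4 + 7
5 + 6
3 + 3 + 5
3 + 4 + 4

6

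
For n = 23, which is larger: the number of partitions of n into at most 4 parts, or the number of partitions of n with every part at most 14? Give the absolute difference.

1038

Partitions of 23 into at most 4 parts: 150.
Partitions of 23 with every part at most 14: 1188.
|150 − 1188| = 1038.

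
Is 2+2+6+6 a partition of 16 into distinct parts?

The parts sum to 16, and the condition 'all summands are distinct' is violated.

No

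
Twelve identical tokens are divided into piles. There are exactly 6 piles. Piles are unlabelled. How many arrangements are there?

11

Enumerating:
1+1+1+1+1+7
1+1+1+1+2+6
1+1+1+1+3+5
1+1+1+2+2+5
1+1+1+1+4+4
1+1+1+2+3+4
1+1+2+2+2+4
1+1+1+3+3+3
1+1+2+2+3+3
1+2+2+2+2+3
2+2+2+2+2+2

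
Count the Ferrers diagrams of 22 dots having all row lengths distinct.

89

A full systematic count gives 89.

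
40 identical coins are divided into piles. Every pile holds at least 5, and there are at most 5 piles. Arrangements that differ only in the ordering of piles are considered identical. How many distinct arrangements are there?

274

Counting exhaustively, 274 partitions satisfy the conditions.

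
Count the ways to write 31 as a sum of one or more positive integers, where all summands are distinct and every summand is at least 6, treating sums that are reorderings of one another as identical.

26

There are too many to list fully; the first 12 (by largest part) are:
31
25,6
24,7
23,8
22,9
21,10
20,11
19,12
18,13
18,7,6
17,14
17,8,6
…and 14 more, for 26 total.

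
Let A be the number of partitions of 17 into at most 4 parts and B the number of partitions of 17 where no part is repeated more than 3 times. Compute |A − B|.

94

Partitions of 17 into at most 4 parts: 72.
Partitions of 17 where no part is repeated more than 3 times: 166.
|72 − 166| = 94.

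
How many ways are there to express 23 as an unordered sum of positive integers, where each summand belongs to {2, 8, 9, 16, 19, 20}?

Enumerating:
19+2+2
9+8+2+2+2
9+2+2+2+2+2+2+2
That's 3 in total.

3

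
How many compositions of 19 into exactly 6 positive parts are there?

8568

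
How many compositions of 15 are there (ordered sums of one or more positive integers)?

16384

There are 14 gaps and each independently is a cut or not, giving 2^14 = 16384.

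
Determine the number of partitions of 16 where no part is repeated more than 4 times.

164

A full systematic count gives 164.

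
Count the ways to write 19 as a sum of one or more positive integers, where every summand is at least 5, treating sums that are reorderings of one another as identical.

10

The partitions of 19 that satisfy the conditions:
19
14,5
13,6
12,7
11,8
10,9
9,5,5
8,6,5
7,7,5
7,6,6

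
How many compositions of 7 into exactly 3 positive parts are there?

15

A composition of 7 into 3 positive parts is chosen by placing 2 dividers among the 6 gaps between 7 units: C(6,2) = 15.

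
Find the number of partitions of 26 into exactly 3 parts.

56

There are too many to list fully; the first 12 (by largest part) are:
24+1+1
23+2+1
22+3+1
22+2+2
21+4+1
21+3+2
20+5+1
20+4+2
20+3+3
19+6+1
19+5+2
19+4+3
…and 44 more, for 56 total.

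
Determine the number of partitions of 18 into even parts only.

30

There are too many to list fully; the first 12 (by largest part) are:
18
16, 2
14, 4
14, 2, 2
12, 6
12, 4, 2
12, 2, 2, 2
10, 8
10, 6, 2
10, 4, 4
10, 4, 2, 2
10, 2, 2, 2, 2
…and 18 more, for 30 total.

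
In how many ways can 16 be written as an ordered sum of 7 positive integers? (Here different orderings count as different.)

Equivalently, choose which 6 of the 15 gaps become plus signs: C(15,6) = 5005.

5005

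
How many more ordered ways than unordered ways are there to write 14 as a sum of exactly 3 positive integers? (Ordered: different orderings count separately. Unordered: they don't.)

Compositions: C(13,2) = 78.
Unordered (partitions into 3 parts): 16.
Difference: 78 − 16 = 62.

62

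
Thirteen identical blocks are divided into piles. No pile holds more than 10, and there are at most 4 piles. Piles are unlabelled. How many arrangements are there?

There are too many to list fully; the first 12 (by largest part) are:
10,3
10,2,1
10,1,1,1
9,4
9,3,1
9,2,2
9,2,1,1
8,5
8,4,1
8,3,2
8,3,1,1
8,2,2,1
…and 23 more, for 35 total.

35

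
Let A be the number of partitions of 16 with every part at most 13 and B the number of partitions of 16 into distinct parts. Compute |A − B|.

Partitions of 16 with every part at most 13: 227.
Partitions of 16 into distinct parts: 32.
|227 − 32| = 195.

195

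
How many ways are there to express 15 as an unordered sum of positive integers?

Enumerating by decreasing first part gives 176 partitions in all.

176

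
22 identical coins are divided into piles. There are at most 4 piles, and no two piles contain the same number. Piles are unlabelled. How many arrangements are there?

A full systematic count gives 75.

75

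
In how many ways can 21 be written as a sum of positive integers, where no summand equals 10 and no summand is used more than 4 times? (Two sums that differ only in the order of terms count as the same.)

461

Enumerating by decreasing first part gives 461 partitions in all.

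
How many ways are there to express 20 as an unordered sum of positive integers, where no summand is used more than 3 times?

Enumerating by decreasing first part gives 320 partitions in all.

320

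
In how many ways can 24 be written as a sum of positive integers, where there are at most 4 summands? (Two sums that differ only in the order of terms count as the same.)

A full systematic count gives 169.

169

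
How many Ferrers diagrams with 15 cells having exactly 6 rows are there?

A partial list (first 12 by largest part):
10,1,1,1,1,1
9,2,1,1,1,1
8,3,1,1,1,1
8,2,2,1,1,1
7,4,1,1,1,1
7,3,2,1,1,1
7,2,2,2,1,1
6,5,1,1,1,1
6,4,2,1,1,1
6,3,3,1,1,1
6,3,2,2,1,1
6,2,2,2,2,1
…and 14 more, for 26 total.

26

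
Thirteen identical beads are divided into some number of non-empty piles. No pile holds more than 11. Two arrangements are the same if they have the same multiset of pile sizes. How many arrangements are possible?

Enumerating by decreasing first part gives 99 partitions in all.

99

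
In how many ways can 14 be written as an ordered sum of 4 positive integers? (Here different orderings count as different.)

286

By stars and bars with positive parts, the count is C(13,3) = 286.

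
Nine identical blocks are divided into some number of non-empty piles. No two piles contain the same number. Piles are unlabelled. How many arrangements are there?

8

Enumerating:
9
8, 1
7, 2
6, 3
6, 2, 1
5, 4
5, 3, 1
4, 3, 2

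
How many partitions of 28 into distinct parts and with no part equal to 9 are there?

A full systematic count gives 177.

177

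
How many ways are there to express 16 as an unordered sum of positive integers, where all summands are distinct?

A partial list (first 12 by largest part):
16
15, 1
14, 2
13, 3
13, 2, 1
12, 4
12, 3, 1
11, 5
11, 4, 1
11, 3, 2
10, 6
10, 5, 1
…and 20 more, for 32 total.

32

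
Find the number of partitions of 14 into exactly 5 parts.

They are:
1 + 1 + 1 + 1 + 10
1 + 1 + 1 + 2 + 9
1 + 1 + 1 + 3 + 8
1 + 1 + 2 + 2 + 8
1 + 1 + 1 + 4 + 7
1 + 1 + 2 + 3 + 7
1 + 2 + 2 + 2 + 7
1 + 1 + 1 + 5 + 6
1 + 1 + 2 + 4 + 6
1 + 1 + 3 + 3 + 6
1 + 2 + 2 + 3 + 6
2 + 2 + 2 + 2 + 6
1 + 1 + 2 + 5 + 5
1 + 1 + 3 + 4 + 5
1 + 2 + 2 + 4 + 5
1 + 2 + 3 + 3 + 5
2 + 2 + 2 + 3 + 5
1 + 1 + 4 + 4 + 4
1 + 2 + 3 + 4 + 4
2 + 2 + 2 + 4 + 4
1 + 3 + 3 + 3 + 4
2 + 2 + 3 + 3 + 4
2 + 3 + 3 + 3 + 3
Counting gives 23.

23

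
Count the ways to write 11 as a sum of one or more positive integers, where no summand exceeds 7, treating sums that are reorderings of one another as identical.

49

A partial list (first 12 by largest part):
7+4
7+3+1
7+2+2
7+2+1+1
7+1+1+1+1
6+5
6+4+1
6+3+2
6+3+1+1
6+2+2+1
6+2+1+1+1
6+1+1+1+1+1
…and 37 more, for 49 total.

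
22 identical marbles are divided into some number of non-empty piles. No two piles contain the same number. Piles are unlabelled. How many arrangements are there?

There are 89 such partitions.

89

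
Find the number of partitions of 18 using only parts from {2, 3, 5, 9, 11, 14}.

They are:
14,2,2
11,5,2
11,3,2,2
9,9
9,5,2,2
9,3,3,3
9,3,2,2,2
5,5,5,3
5,5,3,3,2
5,5,2,2,2,2
5,3,3,3,2,2
5,3,2,2,2,2,2
3,3,3,3,3,3
3,3,3,3,2,2,2
3,3,2,2,2,2,2,2
2,2,2,2,2,2,2,2,2

16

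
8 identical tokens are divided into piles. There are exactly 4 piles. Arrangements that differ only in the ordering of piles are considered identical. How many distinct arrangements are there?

5

Enumerating:
5,1,1,1
4,2,1,1
3,3,1,1
3,2,2,1
2,2,2,2
Counting gives 5.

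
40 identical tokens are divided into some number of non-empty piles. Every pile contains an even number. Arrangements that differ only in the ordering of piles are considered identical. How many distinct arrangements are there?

A full systematic count gives 627.

627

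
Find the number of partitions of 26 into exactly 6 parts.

Counting exhaustively, 282 partitions satisfy the conditions.

282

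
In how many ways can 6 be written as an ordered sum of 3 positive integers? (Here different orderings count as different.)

Place 2 bars in the 5 internal gaps of a row of 6 dots: C(5,2) = 10.

10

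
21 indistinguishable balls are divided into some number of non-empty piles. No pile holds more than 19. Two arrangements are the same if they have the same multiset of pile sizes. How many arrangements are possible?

Enumerating by decreasing first part gives 790 partitions in all.

790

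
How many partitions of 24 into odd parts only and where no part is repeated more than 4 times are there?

There are too many to list fully; the first 12 (by largest part) are:
23 + 1
21 + 3
21 + 1 + 1 + 1
19 + 5
19 + 3 + 1 + 1
17 + 7
17 + 5 + 1 + 1
17 + 3 + 3 + 1
17 + 3 + 1 + 1 + 1 + 1
15 + 9
15 + 7 + 1 + 1
15 + 5 + 3 + 1
…and 50 more, for 62 total.

62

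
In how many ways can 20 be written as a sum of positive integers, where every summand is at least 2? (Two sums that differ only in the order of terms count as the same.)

137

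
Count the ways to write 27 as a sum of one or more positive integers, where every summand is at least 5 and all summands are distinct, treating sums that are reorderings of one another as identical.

The partitions of 27 that satisfy the conditions:
27
5 + 22
6 + 21
7 + 20
8 + 19
9 + 18
10 + 17
11 + 16
5 + 6 + 16
12 + 15
5 + 7 + 15
13 + 14
5 + 8 + 14
6 + 7 + 14
5 + 9 + 13
6 + 8 + 13
5 + 10 + 12
6 + 9 + 12
7 + 8 + 12
6 + 10 + 11
7 + 9 + 11
8 + 9 + 10
5 + 6 + 7 + 9
That's 23 in total.

23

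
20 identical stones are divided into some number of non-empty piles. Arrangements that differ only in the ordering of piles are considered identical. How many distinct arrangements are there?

627

Direct enumeration gives 627 partitions.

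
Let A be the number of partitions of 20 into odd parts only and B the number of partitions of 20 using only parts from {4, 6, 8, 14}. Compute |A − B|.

Partitions of 20 into odd parts only: 64.
Partitions of 20 using only parts from {4, 6, 8, 14}: 6.
|64 − 6| = 58.

58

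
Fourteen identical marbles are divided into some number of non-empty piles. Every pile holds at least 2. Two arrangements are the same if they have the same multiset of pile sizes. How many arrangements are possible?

There are too many to list fully; the first 12 (by largest part) are:
14
12+2
11+3
10+4
10+2+2
9+5
9+3+2
8+6
8+4+2
8+3+3
8+2+2+2
7+7
…and 22 more, for 34 total.

34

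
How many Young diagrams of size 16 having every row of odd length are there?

There are too many to list fully; the first 12 (by largest part) are:
15+1
13+3
13+1+1+1
11+5
11+3+1+1
11+1+1+1+1+1
9+7
9+5+1+1
9+3+3+1
9+3+1+1+1+1
9+1+1+1+1+1+1+1
7+7+1+1
…and 20 more, for 32 total.

32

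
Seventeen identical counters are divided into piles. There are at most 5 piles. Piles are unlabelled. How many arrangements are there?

A full systematic count gives 119.

119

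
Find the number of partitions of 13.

101

Counting exhaustively, 101 partitions satisfy the conditions.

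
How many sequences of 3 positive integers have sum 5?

By stars and bars with positive parts, the count is C(4,2) = 6.

6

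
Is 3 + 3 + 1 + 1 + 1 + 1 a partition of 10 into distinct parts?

No

The parts sum to 10, and the condition 'all summands are distinct' is violated.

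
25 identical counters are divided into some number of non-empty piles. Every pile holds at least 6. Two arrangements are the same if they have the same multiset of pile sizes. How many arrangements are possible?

They are:
25
19, 6
18, 7
17, 8
16, 9
15, 10
14, 11
13, 12
13, 6, 6
12, 7, 6
11, 8, 6
11, 7, 7
10, 9, 6
10, 8, 7
9, 9, 7
9, 8, 8
7, 6, 6, 6

17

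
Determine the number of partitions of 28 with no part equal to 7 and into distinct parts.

164

Direct enumeration gives 164 partitions.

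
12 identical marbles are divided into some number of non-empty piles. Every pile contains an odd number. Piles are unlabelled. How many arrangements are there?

Enumerating:
11, 1
9, 3
9, 1, 1, 1
7, 5
7, 3, 1, 1
7, 1, 1, 1, 1, 1
5, 5, 1, 1
5, 3, 3, 1
5, 3, 1, 1, 1, 1
5, 1, 1, 1, 1, 1, 1, 1
3, 3, 3, 3
3, 3, 3, 1, 1, 1
3, 3, 1, 1, 1, 1, 1, 1
3, 1, 1, 1, 1, 1, 1, 1, 1, 1
1, 1, 1, 1, 1, 1, 1, 1, 1, 1, 1, 1

15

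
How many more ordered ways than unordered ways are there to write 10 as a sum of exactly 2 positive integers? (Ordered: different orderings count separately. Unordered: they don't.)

4

Compositions: C(9,1) = 9.
Unordered (partitions into 2 parts): 5.
Difference: 9 − 5 = 4.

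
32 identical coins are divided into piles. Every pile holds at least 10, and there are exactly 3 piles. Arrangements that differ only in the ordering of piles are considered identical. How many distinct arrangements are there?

Enumerating:
12 + 10 + 10
11 + 11 + 10
That's 2 in total.

2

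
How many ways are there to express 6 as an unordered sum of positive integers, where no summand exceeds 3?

Listing the qualifying partitions of 6:
3 + 3
3 + 2 + 1
3 + 1 + 1 + 1
2 + 2 + 2
2 + 2 + 1 + 1
2 + 1 + 1 + 1 + 1
1 + 1 + 1 + 1 + 1 + 1

7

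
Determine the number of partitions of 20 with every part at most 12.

Systematic enumeration (by largest part, then next-largest, …) yields 582.

582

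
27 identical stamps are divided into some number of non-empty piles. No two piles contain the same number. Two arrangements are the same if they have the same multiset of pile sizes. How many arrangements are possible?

Systematic enumeration (by largest part, then next-largest, …) yields 192.

192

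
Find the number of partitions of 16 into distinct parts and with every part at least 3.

10

Listing the qualifying partitions of 16:
16
3 + 13
4 + 12
5 + 11
6 + 10
7 + 9
3 + 4 + 9
3 + 5 + 8
3 + 6 + 7
4 + 5 + 7
That's 10 in total.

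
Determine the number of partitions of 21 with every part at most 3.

48

A partial list (first 12 by largest part):
3, 3, 3, 3, 3, 3, 3
3, 3, 3, 3, 3, 3, 2, 1
3, 3, 3, 3, 3, 3, 1, 1, 1
3, 3, 3, 3, 3, 2, 2, 2
3, 3, 3, 3, 3, 2, 2, 1, 1
3, 3, 3, 3, 3, 2, 1, 1, 1, 1
3, 3, 3, 3, 3, 1, 1, 1, 1, 1, 1
3, 3, 3, 3, 2, 2, 2, 2, 1
3, 3, 3, 3, 2, 2, 2, 1, 1, 1
3, 3, 3, 3, 2, 2, 1, 1, 1, 1, 1
3, 3, 3, 3, 2, 1, 1, 1, 1, 1, 1, 1
3, 3, 3, 3, 1, 1, 1, 1, 1, 1, 1, 1, 1
…and 36 more, for 48 total.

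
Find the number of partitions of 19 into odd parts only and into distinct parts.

6

They are:
19
15+3+1
13+5+1
11+7+1
11+5+3
9+7+3
Counting gives 6.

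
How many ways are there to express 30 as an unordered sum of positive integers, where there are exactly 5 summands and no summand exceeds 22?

Direct enumeration gives 370 partitions.

370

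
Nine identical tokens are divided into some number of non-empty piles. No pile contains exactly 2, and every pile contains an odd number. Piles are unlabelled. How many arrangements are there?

8

Listing the qualifying partitions of 9:
9
7+1+1
5+3+1
5+1+1+1+1
3+3+3
3+3+1+1+1
3+1+1+1+1+1+1
1+1+1+1+1+1+1+1+1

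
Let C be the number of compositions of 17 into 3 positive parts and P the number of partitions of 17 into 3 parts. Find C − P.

Compositions: C(16,2) = 120.
Unordered (partitions into 3 parts): 24.
Difference: 120 − 24 = 96.

96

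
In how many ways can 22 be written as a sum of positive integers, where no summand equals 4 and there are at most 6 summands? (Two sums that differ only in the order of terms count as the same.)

250

A full systematic count gives 250.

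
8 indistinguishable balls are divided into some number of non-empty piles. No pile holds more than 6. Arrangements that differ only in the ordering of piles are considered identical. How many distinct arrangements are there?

The partitions of 8 that satisfy the conditions:
6, 2
6, 1, 1
5, 3
5, 2, 1
5, 1, 1, 1
4, 4
4, 3, 1
4, 2, 2
4, 2, 1, 1
4, 1, 1, 1, 1
3, 3, 2
3, 3, 1, 1
3, 2, 2, 1
3, 2, 1, 1, 1
3, 1, 1, 1, 1, 1
2, 2, 2, 2
2, 2, 2, 1, 1
2, 2, 1, 1, 1, 1
2, 1, 1, 1, 1, 1, 1
1, 1, 1, 1, 1, 1, 1, 1
That's 20 in total.

20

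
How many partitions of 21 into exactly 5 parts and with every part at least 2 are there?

A partial list (first 12 by largest part):
13, 2, 2, 2, 2
12, 3, 2, 2, 2
11, 4, 2, 2, 2
11, 3, 3, 2, 2
10, 5, 2, 2, 2
10, 4, 3, 2, 2
10, 3, 3, 3, 2
9, 6, 2, 2, 2
9, 5, 3, 2, 2
9, 4, 4, 2, 2
9, 4, 3, 3, 2
9, 3, 3, 3, 3
…and 25 more, for 37 total.

37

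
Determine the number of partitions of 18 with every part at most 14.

378

Counting exhaustively, 378 partitions satisfy the conditions.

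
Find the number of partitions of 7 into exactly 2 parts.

They are:
6,1
5,2
4,3

3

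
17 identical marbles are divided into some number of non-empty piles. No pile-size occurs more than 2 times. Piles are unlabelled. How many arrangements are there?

108

Systematic enumeration (by largest part, then next-largest, …) yields 108.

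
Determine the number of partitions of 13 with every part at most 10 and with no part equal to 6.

Counting exhaustively, 82 partitions satisfy the conditions.

82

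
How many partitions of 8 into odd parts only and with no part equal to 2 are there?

6

Listing the qualifying partitions of 8:
1 + 7
3 + 5
1 + 1 + 1 + 5
1 + 1 + 3 + 3
1 + 1 + 1 + 1 + 1 + 3
1 + 1 + 1 + 1 + 1 + 1 + 1 + 1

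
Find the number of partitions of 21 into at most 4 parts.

120

Systematic enumeration (by largest part, then next-largest, …) yields 120.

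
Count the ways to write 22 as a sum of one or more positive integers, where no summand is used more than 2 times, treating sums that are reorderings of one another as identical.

297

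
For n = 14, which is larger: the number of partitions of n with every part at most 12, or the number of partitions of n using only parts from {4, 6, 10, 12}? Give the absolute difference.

Partitions of 14 with every part at most 12: 133.
Partitions of 14 using only parts from {4, 6, 10, 12}: 2.
|133 − 2| = 131.

131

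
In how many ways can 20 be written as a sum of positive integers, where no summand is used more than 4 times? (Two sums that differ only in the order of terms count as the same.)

Counting exhaustively, 409 partitions satisfy the conditions.

409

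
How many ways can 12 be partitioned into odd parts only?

15

Enumerating:
11+1
9+3
9+1+1+1
7+5
7+3+1+1
7+1+1+1+1+1
5+5+1+1
5+3+3+1
5+3+1+1+1+1
5+1+1+1+1+1+1+1
3+3+3+3
3+3+3+1+1+1
3+3+1+1+1+1+1+1
3+1+1+1+1+1+1+1+1+1
1+1+1+1+1+1+1+1+1+1+1+1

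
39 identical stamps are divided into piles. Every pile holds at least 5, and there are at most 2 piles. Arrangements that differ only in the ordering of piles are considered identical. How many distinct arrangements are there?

16

The partitions of 39 that satisfy the conditions:
39
34+5
33+6
32+7
31+8
30+9
29+10
28+11
27+12
26+13
25+14
24+15
23+16
22+17
21+18
20+19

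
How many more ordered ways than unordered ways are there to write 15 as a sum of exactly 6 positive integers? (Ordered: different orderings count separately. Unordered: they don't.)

Ordered (compositions into 6 parts): C(14,5) = 2002.
Partitions of 15 into exactly 6 parts: 26.
Difference: 2002 − 26 = 1976.

1976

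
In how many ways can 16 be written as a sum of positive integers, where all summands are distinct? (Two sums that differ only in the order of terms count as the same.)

A partial list (first 12 by largest part):
16
15, 1
14, 2
13, 3
13, 2, 1
12, 4
12, 3, 1
11, 5
11, 4, 1
11, 3, 2
10, 6
10, 5, 1
…and 20 more, for 32 total.

32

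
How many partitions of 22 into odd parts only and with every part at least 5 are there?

5

Listing the qualifying partitions of 22:
17, 5
15, 7
13, 9
11, 11
7, 5, 5, 5
That's 5 in total.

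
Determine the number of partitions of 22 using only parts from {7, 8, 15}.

The partitions of 22 that satisfy the conditions:
15 + 7
8 + 7 + 7

2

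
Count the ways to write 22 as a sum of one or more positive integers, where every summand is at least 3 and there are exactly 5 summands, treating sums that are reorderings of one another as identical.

The partitions of 22 that satisfy the conditions:
10+3+3+3+3
9+4+3+3+3
8+5+3+3+3
8+4+4+3+3
7+6+3+3+3
7+5+4+3+3
7+4+4+4+3
6+6+4+3+3
6+5+5+3+3
6+5+4+4+3
6+4+4+4+4
5+5+5+4+3
5+5+4+4+4
That's 13 in total.

13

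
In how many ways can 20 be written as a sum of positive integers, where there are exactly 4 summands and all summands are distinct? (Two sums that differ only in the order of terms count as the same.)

They are:
14,3,2,1
13,4,2,1
12,5,2,1
12,4,3,1
11,6,2,1
11,5,3,1
11,4,3,2
10,7,2,1
10,6,3,1
10,5,4,1
10,5,3,2
9,8,2,1
9,7,3,1
9,6,4,1
9,6,3,2
9,5,4,2
8,7,4,1
8,7,3,2
8,6,5,1
8,6,4,2
8,5,4,3
7,6,5,2
7,6,4,3
That's 23 in total.

23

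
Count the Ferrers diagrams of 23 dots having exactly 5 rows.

Direct enumeration gives 141 partitions.

141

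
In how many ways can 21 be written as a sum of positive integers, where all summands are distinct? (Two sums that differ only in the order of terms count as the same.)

Enumerating by decreasing first part gives 76 partitions in all.

76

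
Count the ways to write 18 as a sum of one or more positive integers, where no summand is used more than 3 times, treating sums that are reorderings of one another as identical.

There are 208 such partitions.

208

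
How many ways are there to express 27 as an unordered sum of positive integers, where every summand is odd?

There are 192 such partitions.

192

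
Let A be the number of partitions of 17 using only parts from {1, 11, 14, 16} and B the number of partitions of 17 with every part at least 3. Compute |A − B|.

21

Partitions of 17 using only parts from {1, 11, 14, 16}: 4.
Partitions of 17 with every part at least 3: 25.
|4 − 25| = 21.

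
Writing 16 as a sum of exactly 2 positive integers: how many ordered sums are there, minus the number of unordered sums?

7

Ordered (compositions into 2 parts): C(15,1) = 15.
Partitions of 16 into exactly 2 parts: 8.
Difference: 15 − 8 = 7.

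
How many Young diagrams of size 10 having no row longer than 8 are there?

40

There are too many to list fully; the first 12 (by largest part) are:
8+2
8+1+1
7+3
7+2+1
7+1+1+1
6+4
6+3+1
6+2+2
6+2+1+1
6+1+1+1+1
5+5
5+4+1
…and 28 more, for 40 total.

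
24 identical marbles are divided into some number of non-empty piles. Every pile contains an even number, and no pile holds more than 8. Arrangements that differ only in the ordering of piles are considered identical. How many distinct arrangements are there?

34

A partial list (first 12 by largest part):
8, 8, 8
2, 6, 8, 8
4, 4, 8, 8
2, 2, 4, 8, 8
2, 2, 2, 2, 8, 8
4, 6, 6, 8
2, 2, 6, 6, 8
2, 4, 4, 6, 8
2, 2, 2, 4, 6, 8
2, 2, 2, 2, 2, 6, 8
4, 4, 4, 4, 8
2, 2, 4, 4, 4, 8
…and 22 more, for 34 total.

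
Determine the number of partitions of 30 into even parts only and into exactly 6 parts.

26

There are too many to list fully; the first 12 (by largest part) are:
20+2+2+2+2+2
18+4+2+2+2+2
16+6+2+2+2+2
16+4+4+2+2+2
14+8+2+2+2+2
14+6+4+2+2+2
14+4+4+4+2+2
12+10+2+2+2+2
12+8+4+2+2+2
12+6+6+2+2+2
12+6+4+4+2+2
12+4+4+4+4+2
…and 14 more, for 26 total.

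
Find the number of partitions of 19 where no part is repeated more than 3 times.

Counting exhaustively, 258 partitions satisfy the conditions.

258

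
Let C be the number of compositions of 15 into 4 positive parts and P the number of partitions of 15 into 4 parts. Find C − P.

337

Compositions: C(14,3) = 364.
Partitions of 15 into exactly 4 parts: 27.
Difference: 364 − 27 = 337.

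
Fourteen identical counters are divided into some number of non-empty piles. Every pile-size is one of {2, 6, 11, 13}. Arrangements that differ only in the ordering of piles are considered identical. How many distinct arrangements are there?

3

Listing the qualifying partitions of 14:
6, 6, 2
6, 2, 2, 2, 2
2, 2, 2, 2, 2, 2, 2
That's 3 in total.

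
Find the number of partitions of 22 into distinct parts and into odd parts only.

Enumerating:
21+1
19+3
17+5
15+7
13+9
13+5+3+1
11+7+3+1
9+7+5+1
That's 8 in total.

8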